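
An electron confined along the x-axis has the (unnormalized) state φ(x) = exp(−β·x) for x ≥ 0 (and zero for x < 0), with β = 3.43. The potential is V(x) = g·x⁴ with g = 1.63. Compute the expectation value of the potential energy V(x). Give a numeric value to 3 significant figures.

⟨V⟩ = ∫ V(x)·|φ|² dx / ∫|φ|² dx.
Every integrand reduces to terms xʲ·e^(−2βx) on [0, ∞); use ∫₀^∞ xʲ·e^(−2βx) dx = j!/(2β)^(j+1).
State is unnormalized: ∫|φ|² dx = 0.14577, and ∫φ*·V(x)·φ dx = 0.0025750, so ⟨V⟩ = 0.0025750 / 0.14577.
⟨V⟩ = 0.017665.

0.0177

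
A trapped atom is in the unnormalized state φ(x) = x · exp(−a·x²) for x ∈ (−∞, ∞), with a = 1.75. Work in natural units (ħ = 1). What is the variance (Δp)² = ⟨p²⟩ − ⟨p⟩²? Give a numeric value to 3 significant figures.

Compute ⟨p⟩ and ⟨p²⟩ separately; (Δp)² = ⟨p²⟩ − ⟨p⟩².
Expand each integrand as polynomial × e^(−2ax²) and use ∫x^(2j)·e^(−2ax²) dx = (2j−1)!!/(4a)^j · √(π/(2a)), odd powers → 0; here √(π/(2a)) = 0.94742. Differentiate with the product rule, d/dx e^(−ax²) = −2ax·e^(−ax²).
Normalization: ∫|φ|² dx = 0.13535.
⟨p⟩ = 0.0000 and ⟨p²⟩ = 5.2500.
(Δp)² = 5.2500 − (0.0000)² = 5.2500.

5.25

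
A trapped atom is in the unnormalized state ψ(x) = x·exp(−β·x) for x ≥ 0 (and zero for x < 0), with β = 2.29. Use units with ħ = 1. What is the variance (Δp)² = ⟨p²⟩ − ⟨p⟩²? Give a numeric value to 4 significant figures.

5.244

Compute ⟨p⟩ and ⟨p²⟩ separately; (Δp)² = ⟨p²⟩ − ⟨p⟩².
Differentiate x·exp(−β·x) with the product rule; every integrand then reduces to terms xʲ·e^(−2βx) on [0, ∞), with ∫₀^∞ xʲ·e^(−2βx) dx = j!/(2β)^(j+1).
Normalization: ∫|ψ|² dx = 0.020818.
⟨p⟩ = 0.0000 and ⟨p²⟩ = 5.2441.
(Δp)² = 5.2441 − (0.0000)² = 5.2441.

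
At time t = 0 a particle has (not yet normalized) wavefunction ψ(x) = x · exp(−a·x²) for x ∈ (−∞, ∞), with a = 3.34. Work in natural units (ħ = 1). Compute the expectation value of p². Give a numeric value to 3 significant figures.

p² ψ = −ħ² d²ψ/dx²; ⟨p²⟩ = −ħ² ∫ ψ*·ψ'' dx / ∫|ψ|² dx.
Expand each integrand as polynomial × e^(−2ax²) and use ∫x^(2j)·e^(−2ax²) dx = (2j−1)!!/(4a)^j · √(π/(2a)), odd powers → 0; here √(π/(2a)) = 0.68578. Differentiate with the product rule, d/dx e^(−ax²) = −2ax·e^(−ax²).
State is unnormalized: ∫|ψ|² dx = 0.051331, and ∫ψ*·(−ħ² ψ'') dx = 0.51434, so ⟨p²⟩ = 0.51434 / 0.051331.
⟨p²⟩ = 10.020.

10.0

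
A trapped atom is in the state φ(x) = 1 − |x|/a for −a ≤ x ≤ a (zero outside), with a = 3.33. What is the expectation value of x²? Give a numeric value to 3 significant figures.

⟨x²⟩ = ∫ x²·|φ|² dx / ∫|φ|² dx (integrals over the domain).
φ is even, so ∫ over [−a, a] = 2∫₀ᵃ with φ = 1 − x/a there: ∫₀ᵃ (1 − x/a)² dx = a/3, ∫₀ᵃ x²(1 − x/a)² dx = a³/30, ∫₀ᵃ x⁴(1 − x/a)² dx = a⁵/105.
State is unnormalized: ∫|φ|² dx = 2.2200, and ∫φ*·x²·φ dx = 2.4617, so ⟨x²⟩ = 2.4617 / 2.2200.
⟨x²⟩ = 1.1089.

1.11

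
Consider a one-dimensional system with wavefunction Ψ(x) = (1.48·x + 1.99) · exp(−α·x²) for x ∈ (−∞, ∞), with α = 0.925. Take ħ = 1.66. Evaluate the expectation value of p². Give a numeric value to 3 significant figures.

p² Ψ = −ħ² d²Ψ/dx²; ⟨p²⟩ = −ħ² ∫ Ψ*·Ψ'' dx / ∫|Ψ|² dx.
Expand each integrand as polynomial × e^(−2αx²) and use ∫x^(2j)·e^(−2αx²) dx = (2j−1)!!/(4α)^j · √(π/(2α)), odd powers → 0; here √(π/(2α)) = 1.3031. Differentiate with the product rule, d/dx e^(−αx²) = −2αx·e^(−αx²).
State is unnormalized: ∫|Ψ|² dx = 5.9320, and ∫Ψ*·(−ħ² Ψ'') dx = 19.053, so ⟨p²⟩ = 19.053 / 5.9320.
⟨p²⟩ = 3.2119.

3.21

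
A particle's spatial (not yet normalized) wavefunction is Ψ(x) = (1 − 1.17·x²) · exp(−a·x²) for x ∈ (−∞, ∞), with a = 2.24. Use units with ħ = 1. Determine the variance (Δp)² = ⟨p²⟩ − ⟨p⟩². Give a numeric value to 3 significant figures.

Compute ⟨p⟩ and ⟨p²⟩ separately; (Δp)² = ⟨p²⟩ − ⟨p⟩².
Expand each integrand as polynomial × e^(−2ax²) and use ∫x^(2j)·e^(−2ax²) dx = (2j−1)!!/(4a)^j · √(π/(2a)), odd powers → 0; here √(π/(2a)) = 0.83741. Differentiate with the product rule, d/dx e^(−ax²) = −2ax·e^(−ax²).
Normalization: ∫|Ψ|² dx = 0.66154.
⟨p⟩ = 0.0000 and ⟨p²⟩ = 3.9144.
(Δp)² = 3.9144 − (0.0000)² = 3.9144.

3.91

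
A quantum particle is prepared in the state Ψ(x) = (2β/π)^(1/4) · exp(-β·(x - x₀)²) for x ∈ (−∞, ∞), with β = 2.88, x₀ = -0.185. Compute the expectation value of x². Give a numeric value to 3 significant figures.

⟨x²⟩ = ∫ x²·|Ψ|² dx (integrals over the domain).
Gaussian moments (u = x − x₀): ∫u^(2j)·e^(−2βu²) du = (2j−1)!!/(4β)^j · √(π/(2β)), odd powers integrate to 0; here √(π/(2β)) = 0.73852.
⟨x²⟩ = 0.12103.

0.121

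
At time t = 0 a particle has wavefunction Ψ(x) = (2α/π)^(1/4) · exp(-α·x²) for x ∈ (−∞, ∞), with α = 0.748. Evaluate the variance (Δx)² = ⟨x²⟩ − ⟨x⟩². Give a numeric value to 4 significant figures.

0.3342

Compute ⟨x⟩ and ⟨x²⟩ separately, then (Δx)² = ⟨x²⟩ − ⟨x⟩².
Gaussian moments: ∫x^(2j)·e^(−2αx²) dx = (2j−1)!!/(4α)^j · √(π/(2α)), odd powers integrate to 0; here √(π/(2α)) = 1.4491.
⟨x⟩ = 0.0000 and ⟨x²⟩ = 0.33422.
(Δx)² = 0.33422 − (0.0000)² = 0.33422.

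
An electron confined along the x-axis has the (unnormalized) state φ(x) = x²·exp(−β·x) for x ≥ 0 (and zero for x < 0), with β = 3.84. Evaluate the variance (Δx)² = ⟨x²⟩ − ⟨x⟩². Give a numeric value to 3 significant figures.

0.0848

Compute ⟨x⟩ and ⟨x²⟩ separately, then (Δx)² = ⟨x²⟩ − ⟨x⟩².
Every integrand reduces to terms xʲ·e^(−2βx) on [0, ∞); use ∫₀^∞ xʲ·e^(−2βx) dx = j!/(2β)^(j+1).
Normalization: ∫|φ|² dx = 0.00089827.
⟨x⟩ = 0.65104 and ⟨x²⟩ = 0.50863.
(Δx)² = 0.50863 − (0.65104)² = 0.084771.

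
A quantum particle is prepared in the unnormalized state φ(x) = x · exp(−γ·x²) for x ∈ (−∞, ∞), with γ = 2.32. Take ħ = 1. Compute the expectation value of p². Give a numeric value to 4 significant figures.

6.960

p² φ = −ħ² d²φ/dx²; ⟨p²⟩ = −ħ² ∫ φ*·φ'' dx / ∫|φ|² dx.
Expand each integrand as polynomial × e^(−2γx²) and use ∫x^(2j)·e^(−2γx²) dx = (2j−1)!!/(4γ)^j · √(π/(2γ)), odd powers → 0; here √(π/(2γ)) = 0.82284. Differentiate with the product rule, d/dx e^(−γx²) = −2γx·e^(−γx²).
State is unnormalized: ∫|φ|² dx = 0.088668, and ∫φ*·(−ħ² φ'') dx = 0.61713, so ⟨p²⟩ = 0.61713 / 0.088668.
⟨p²⟩ = 6.9600.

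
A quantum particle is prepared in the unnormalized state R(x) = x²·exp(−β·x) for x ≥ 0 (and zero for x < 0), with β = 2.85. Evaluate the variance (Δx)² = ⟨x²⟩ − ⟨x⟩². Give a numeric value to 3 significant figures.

0.154

Compute ⟨x⟩ and ⟨x²⟩ separately, then (Δx)² = ⟨x²⟩ − ⟨x⟩².
Every integrand reduces to terms xʲ·e^(−2βx) on [0, ∞); use ∫₀^∞ xʲ·e^(−2βx) dx = j!/(2β)^(j+1).
Normalization: ∫|R|² dx = 0.0039888.
⟨x⟩ = 0.87719 and ⟨x²⟩ = 0.92336.
(Δx)² = 0.92336 − (0.87719)² = 0.15389.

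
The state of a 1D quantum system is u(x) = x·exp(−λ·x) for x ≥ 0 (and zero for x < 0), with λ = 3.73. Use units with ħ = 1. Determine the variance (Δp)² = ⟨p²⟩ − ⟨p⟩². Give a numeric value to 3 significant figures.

13.9

Compute ⟨p⟩ and ⟨p²⟩ separately; (Δp)² = ⟨p²⟩ − ⟨p⟩².
Differentiate x·exp(−λ·x) with the product rule; every integrand then reduces to terms xʲ·e^(−2λx) on [0, ∞), with ∫₀^∞ xʲ·e^(−2λx) dx = j!/(2λ)^(j+1).
Normalization: ∫|u|² dx = 0.0048174.
⟨p⟩ = 0.0000 and ⟨p²⟩ = 13.913.
(Δp)² = 13.913 − (0.0000)² = 13.913.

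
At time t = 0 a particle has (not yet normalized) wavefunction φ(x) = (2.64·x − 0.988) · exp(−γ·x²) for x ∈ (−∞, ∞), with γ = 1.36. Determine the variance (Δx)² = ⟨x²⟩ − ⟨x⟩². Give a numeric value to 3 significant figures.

Compute ⟨x⟩ and ⟨x²⟩ separately, then (Δx)² = ⟨x²⟩ − ⟨x⟩².
Expand each integrand as polynomial × e^(−2γx²) and use ∫x^(2j)·e^(−2γx²) dx = (2j−1)!!/(4γ)^j · √(π/(2γ)), odd powers → 0; here √(π/(2γ)) = 1.0747.
Normalization: ∫|φ|² dx = 2.4260.
⟨x⟩ = -0.42481 and ⟨x²⟩ = 0.39249.
(Δx)² = 0.39249 − (-0.42481)² = 0.21202.

0.212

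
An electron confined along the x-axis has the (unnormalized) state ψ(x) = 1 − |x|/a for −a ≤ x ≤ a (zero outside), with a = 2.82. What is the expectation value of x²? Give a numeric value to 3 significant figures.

⟨x²⟩ = ∫ x²·|ψ|² dx / ∫|ψ|² dx (integrals over the domain).
ψ is even, so ∫ over [−a, a] = 2∫₀ᵃ with ψ = 1 − x/a there: ∫₀ᵃ (1 − x/a)² dx = a/3, ∫₀ᵃ x²(1 − x/a)² dx = a³/30, ∫₀ᵃ x⁴(1 − x/a)² dx = a⁵/105.
State is unnormalized: ∫|ψ|² dx = 1.8800, and ∫ψ*·x²·ψ dx = 1.4951, so ⟨x²⟩ = 1.4951 / 1.8800.
⟨x²⟩ = 0.79524.

0.795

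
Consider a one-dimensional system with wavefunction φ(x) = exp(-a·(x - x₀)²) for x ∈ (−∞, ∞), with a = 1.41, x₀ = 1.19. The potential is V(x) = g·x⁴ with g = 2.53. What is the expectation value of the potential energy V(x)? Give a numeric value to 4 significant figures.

9.124

⟨V⟩ = ∫ V(x)·|φ|² dx / ∫|φ|² dx.
Gaussian moments (u = x − x₀): ∫u^(2j)·e^(−2au²) du = (2j−1)!!/(4a)^j · √(π/(2a)), odd powers integrate to 0; here √(π/(2a)) = 1.0555.
State is unnormalized: ∫|φ|² dx = 1.0555, and ∫φ*·V(x)·φ dx = 9.6297, so ⟨V⟩ = 9.6297 / 1.0555.
⟨V⟩ = 9.1235.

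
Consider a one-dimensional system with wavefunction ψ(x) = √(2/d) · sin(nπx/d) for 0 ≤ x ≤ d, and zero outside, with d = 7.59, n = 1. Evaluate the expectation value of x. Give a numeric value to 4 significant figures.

3.795

⟨x⟩ = ∫ x·|ψ|² dx (integrals over the domain).
With sin²θ = (1 − cos2θ)/2 on 0 ≤ x ≤ d: ∫sin²(nπx/d) dx = d/2, ∫x·sin²(nπx/d) dx = d²/4, ∫x²·sin²(nπx/d) dx = d³·(1/6 − 1/(4n²π²)); higher powers xᵏ the same way, integrating xᵏ·cos(2nπx/d) by parts.
⟨x⟩ = 3.7950.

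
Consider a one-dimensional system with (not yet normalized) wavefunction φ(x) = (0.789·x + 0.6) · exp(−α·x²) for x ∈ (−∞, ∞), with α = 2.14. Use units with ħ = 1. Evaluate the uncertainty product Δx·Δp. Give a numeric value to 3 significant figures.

Δx = √(⟨x²⟩−⟨x⟩²), Δp = √(⟨p²⟩−⟨p⟩²).
Expand each integrand as polynomial × e^(−2αx²) and use ∫x^(2j)·e^(−2αx²) dx = (2j−1)!!/(4α)^j · √(π/(2α)), odd powers → 0; here √(π/(2α)) = 0.85675. Differentiate with the product rule, d/dx e^(−αx²) = −2αx·e^(−αx²).
Normalization: ∫|φ|² dx = 0.37074.
⟨x⟩ = 0.25561, ⟨x²⟩ = 0.15609 ⇒ Δx = 0.30125.
⟨p⟩ = 0.0000, ⟨p²⟩ = 2.8593 ⇒ Δp = 1.6909.
Δx·Δp = 0.50941.

0.509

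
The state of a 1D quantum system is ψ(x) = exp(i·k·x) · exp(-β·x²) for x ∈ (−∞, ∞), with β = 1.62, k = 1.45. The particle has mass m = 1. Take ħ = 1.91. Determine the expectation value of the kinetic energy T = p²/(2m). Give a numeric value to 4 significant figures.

T = −(ħ²/2m) d²/dx², so ⟨T⟩ = −(ħ²/2m) ∫ ψ*·ψ'' dx / ∫|ψ|² dx; with m = 1.
Gaussian moments: ∫x^(2j)·e^(−2βx²) dx = (2j−1)!!/(4β)^j · √(π/(2β)), odd powers integrate to 0; here √(π/(2β)) = 0.98470. Derivatives: ψ′ = (ik − 2βx)·ψ, ψ″ = ((ik − 2βx)² − 2β)·ψ; the odd-in-x pieces drop out.
State is unnormalized: ∫|ψ|² dx = 0.98470, and ∫ψ*·(−ħ²/2m · ψ'') dx = 6.6861, so ⟨T⟩ = 6.6861 / 0.98470.
⟨T⟩ = 6.7900.

6.790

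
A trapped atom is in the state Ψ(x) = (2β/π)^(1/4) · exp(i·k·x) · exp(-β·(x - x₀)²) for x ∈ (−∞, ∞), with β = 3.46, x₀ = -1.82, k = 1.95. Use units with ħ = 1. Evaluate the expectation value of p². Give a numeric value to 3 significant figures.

p² Ψ = −ħ² d²Ψ/dx²; ⟨p²⟩ = −ħ² ∫ Ψ*·Ψ'' dx.
Gaussian moments (u = x − x₀): ∫u^(2j)·e^(−2βu²) du = (2j−1)!!/(4β)^j · √(π/(2β)), odd powers integrate to 0; here √(π/(2β)) = 0.67379. Derivatives: Ψ′ = (ik − 2βu)·Ψ, Ψ″ = ((ik − 2βu)² − 2β)·Ψ; the odd-in-u pieces drop out.
⟨p²⟩ = 7.2625.

7.26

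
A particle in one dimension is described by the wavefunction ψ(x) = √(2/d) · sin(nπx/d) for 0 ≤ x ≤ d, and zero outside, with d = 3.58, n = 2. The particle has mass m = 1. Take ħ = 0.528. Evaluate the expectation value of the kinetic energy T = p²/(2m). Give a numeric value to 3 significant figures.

0.429

T = −(ħ²/2m) d²/dx², so ⟨T⟩ = −(ħ²/2m) ∫ ψ*·ψ'' dx; with m = 1.
d/dx sin(nπx/d) = (nπ/d)·cos(nπx/d) and d²/dx² sin(nπx/d) = −(nπ/d)²·sin(nπx/d); on 0 ≤ x ≤ d, ∫sin²(nπx/d) dx = d/2 and ∫sin(nπx/d)·cos(nπx/d) dx = 0.
⟨T⟩ = 0.42937.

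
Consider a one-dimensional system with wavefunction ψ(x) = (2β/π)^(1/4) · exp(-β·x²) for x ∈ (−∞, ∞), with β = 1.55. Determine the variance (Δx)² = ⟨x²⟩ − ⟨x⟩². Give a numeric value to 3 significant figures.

0.161

Compute ⟨x⟩ and ⟨x²⟩ separately, then (Δx)² = ⟨x²⟩ − ⟨x⟩².
Gaussian moments: ∫x^(2j)·e^(−2βx²) dx = (2j−1)!!/(4β)^j · √(π/(2β)), odd powers integrate to 0; here √(π/(2β)) = 1.0067.
⟨x⟩ = 0.0000 and ⟨x²⟩ = 0.16129.
(Δx)² = 0.16129 − (0.0000)² = 0.16129.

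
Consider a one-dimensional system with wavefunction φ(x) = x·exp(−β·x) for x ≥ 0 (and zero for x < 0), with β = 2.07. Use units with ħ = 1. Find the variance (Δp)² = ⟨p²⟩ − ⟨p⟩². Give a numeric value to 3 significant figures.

Compute ⟨p⟩ and ⟨p²⟩ separately; (Δp)² = ⟨p²⟩ − ⟨p⟩².
Differentiate x·exp(−β·x) with the product rule; every integrand then reduces to terms xʲ·e^(−2βx) on [0, ∞), with ∫₀^∞ xʲ·e^(−2βx) dx = j!/(2β)^(j+1).
Normalization: ∫|φ|² dx = 0.028186.
⟨p⟩ = 0.0000 and ⟨p²⟩ = 4.2849.
(Δp)² = 4.2849 − (0.0000)² = 4.2849.

4.28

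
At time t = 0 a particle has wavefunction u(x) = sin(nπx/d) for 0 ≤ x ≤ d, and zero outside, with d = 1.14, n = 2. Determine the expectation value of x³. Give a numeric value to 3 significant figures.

⟨x³⟩ = ∫ x³·|u|² dx / ∫|u|² dx (integrals over the domain).
With sin²θ = (1 − cos2θ)/2 on 0 ≤ x ≤ d: ∫sin²(nπx/d) dx = d/2, ∫x·sin²(nπx/d) dx = d²/4, ∫x²·sin²(nπx/d) dx = d³·(1/6 − 1/(4n²π²)); higher powers xᵏ the same way, integrating xᵏ·cos(2nπx/d) by parts.
State is unnormalized: ∫|u|² dx = 0.57000, and ∫u*·x³·u dx = 0.19508, so ⟨x³⟩ = 0.19508 / 0.57000.
⟨x³⟩ = 0.34224.

0.342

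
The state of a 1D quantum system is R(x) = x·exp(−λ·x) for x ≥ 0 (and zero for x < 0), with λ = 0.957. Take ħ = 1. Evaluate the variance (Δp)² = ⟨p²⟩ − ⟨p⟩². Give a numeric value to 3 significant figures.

0.916

Compute ⟨p⟩ and ⟨p²⟩ separately; (Δp)² = ⟨p²⟩ − ⟨p⟩².
Differentiate x·exp(−λ·x) with the product rule; every integrand then reduces to terms xʲ·e^(−2λx) on [0, ∞), with ∫₀^∞ xʲ·e^(−2λx) dx = j!/(2λ)^(j+1).
Normalization: ∫|R|² dx = 0.28524.
⟨p⟩ = 0.0000 and ⟨p²⟩ = 0.91585.
(Δp)² = 0.91585 − (0.0000)² = 0.91585.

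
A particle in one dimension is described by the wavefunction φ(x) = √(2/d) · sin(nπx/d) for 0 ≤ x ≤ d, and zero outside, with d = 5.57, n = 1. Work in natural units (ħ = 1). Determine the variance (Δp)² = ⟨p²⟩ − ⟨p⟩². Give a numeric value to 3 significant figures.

Compute ⟨p⟩ and ⟨p²⟩ separately; (Δp)² = ⟨p²⟩ − ⟨p⟩².
d/dx sin(nπx/d) = (nπ/d)·cos(nπx/d) and d²/dx² sin(nπx/d) = −(nπ/d)²·sin(nπx/d); on 0 ≤ x ≤ d, ∫sin²(nπx/d) dx = d/2 and ∫sin(nπx/d)·cos(nπx/d) dx = 0.
⟨p⟩ = 0.0000 and ⟨p²⟩ = 0.31812.
(Δp)² = 0.31812 − (0.0000)² = 0.31812.

0.318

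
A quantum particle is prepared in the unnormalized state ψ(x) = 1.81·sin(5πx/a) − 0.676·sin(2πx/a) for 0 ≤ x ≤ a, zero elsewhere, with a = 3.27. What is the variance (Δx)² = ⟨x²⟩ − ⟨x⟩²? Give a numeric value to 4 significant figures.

Compute ⟨x⟩ and ⟨x²⟩ separately, then (Δx)² = ⟨x²⟩ − ⟨x⟩².
On 0 ≤ x ≤ a (j ≠ l): ∫sin²(jπx/a) dx = a/2, ∫sin(jπx/a)·sin(lπx/a) dx = 0; diagonal moments ∫x·sin²(jπx/a) dx = a²/4, ∫x²·sin²(jπx/a) dx = a³·(1/6 − 1/(4j²π²)); cross terms ∫x·sin(jπx/a)·sin(lπx/a) dx = 0 for j + l even and −4jla²/(π²(j² − l²)²) for j + l odd, ∫x²·sin(jπx/a)·sin(lπx/a) dx = (−1)^(j+l)·4jla³/(π²(j² − l²)²); higher powers the same way via product-to-sum and parts.
Normalization: ∫|ψ|² dx = 6.1036.
⟨x⟩ = 1.6744 and ⟨x²⟩ = 3.6575.
(Δx)² = 3.6575 − (1.6744)² = 0.85393.

0.8539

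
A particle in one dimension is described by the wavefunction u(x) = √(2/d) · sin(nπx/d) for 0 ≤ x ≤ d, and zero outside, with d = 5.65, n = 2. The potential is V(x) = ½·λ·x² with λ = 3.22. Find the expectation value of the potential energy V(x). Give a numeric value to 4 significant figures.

⟨V⟩ = ∫ V(x)·|u|² dx.
With sin²θ = (1 − cos2θ)/2 on 0 ≤ x ≤ d: ∫sin²(nπx/d) dx = d/2, ∫x·sin²(nπx/d) dx = d²/4, ∫x²·sin²(nπx/d) dx = d³·(1/6 − 1/(4n²π²)); higher powers xᵏ the same way, integrating xᵏ·cos(2nπx/d) by parts.
⟨V⟩ = 16.481.

16.48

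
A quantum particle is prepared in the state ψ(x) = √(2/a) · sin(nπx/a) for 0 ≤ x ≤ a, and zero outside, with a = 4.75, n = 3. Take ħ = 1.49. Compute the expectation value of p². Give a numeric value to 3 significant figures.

p² ψ = −ħ² d²ψ/dx²; ⟨p²⟩ = −ħ² ∫ ψ*·ψ'' dx.
d/dx sin(nπx/a) = (nπ/a)·cos(nπx/a) and d²/dx² sin(nπx/a) = −(nπ/a)²·sin(nπx/a); on 0 ≤ x ≤ a, ∫sin²(nπx/a) dx = a/2 and ∫sin(nπx/a)·cos(nπx/a) dx = 0.
⟨p²⟩ = 8.7403.

8.74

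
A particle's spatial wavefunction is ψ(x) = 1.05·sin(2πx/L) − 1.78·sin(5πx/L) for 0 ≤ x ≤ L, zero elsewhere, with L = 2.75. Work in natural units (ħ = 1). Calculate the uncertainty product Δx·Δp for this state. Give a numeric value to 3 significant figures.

Δx = √(⟨x²⟩−⟨x⟩²), Δp = √(⟨p²⟩−⟨p⟩²).
On 0 ≤ x ≤ L (j ≠ l): ∫sin²(jπx/L) dx = L/2, ∫sin(jπx/L)·sin(lπx/L) dx = 0; diagonal moments ∫x·sin²(jπx/L) dx = L²/4, ∫x²·sin²(jπx/L) dx = L³·(1/6 − 1/(4j²π²)); cross terms ∫x·sin(jπx/L)·sin(lπx/L) dx = 0 for j + l even and −4jlL²/(π²(j² − l²)²) for j + l odd, ∫x²·sin(jπx/L)·sin(lπx/L) dx = (−1)^(j+l)·4jlL³/(π²(j² − l²)²); higher powers the same way via product-to-sum and parts. d²/dx² sin(jπx/L) = −(jπ/L)²·sin(jπx/L); on 0 ≤ x ≤ L, ∫sin²(jπx/L) dx = L/2 and ∫sin(jπx/L)·sin(lπx/L) dx = 0 for j ≠ l, so only diagonal terms survive in ∫|ψ|² and ∫ψ·ψ″; ∫ψ·ψ′ dx = [ψ²/2] between the walls = 0.
Normalization: ∫|ψ|² dx = 5.8725.
⟨x⟩ = 1.4192, ⟨x²⟩ = 2.6064 ⇒ Δx = 0.76952.
⟨p⟩ = 0.0000, ⟨p²⟩ = 25.552 ⇒ Δp = 5.0549.
Δx·Δp = 3.8898.

3.89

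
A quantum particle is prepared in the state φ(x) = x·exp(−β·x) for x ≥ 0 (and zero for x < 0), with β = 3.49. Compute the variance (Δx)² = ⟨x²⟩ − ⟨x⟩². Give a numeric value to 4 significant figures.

0.06158

Compute ⟨x⟩ and ⟨x²⟩ separately, then (Δx)² = ⟨x²⟩ − ⟨x⟩².
Every integrand reduces to terms xʲ·e^(−2βx) on [0, ∞); use ∫₀^∞ xʲ·e^(−2βx) dx = j!/(2β)^(j+1).
Normalization: ∫|φ|² dx = 0.0058812.
⟨x⟩ = 0.42980 and ⟨x²⟩ = 0.24630.
(Δx)² = 0.24630 − (0.42980)² = 0.061576.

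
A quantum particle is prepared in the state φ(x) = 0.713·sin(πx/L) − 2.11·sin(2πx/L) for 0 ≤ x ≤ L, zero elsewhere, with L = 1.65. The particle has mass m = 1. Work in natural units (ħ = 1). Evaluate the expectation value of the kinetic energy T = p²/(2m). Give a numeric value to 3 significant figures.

T = −(ħ²/2m) d²/dx², so ⟨T⟩ = −(ħ²/2m) ∫ φ*·φ'' dx / ∫|φ|² dx; with m = 1.
d²/dx² sin(jπx/L) = −(jπ/L)²·sin(jπx/L); on 0 ≤ x ≤ L, ∫sin²(jπx/L) dx = L/2 and ∫sin(jπx/L)·sin(lπx/L) dx = 0 for j ≠ l, so only diagonal terms survive in ∫|φ|² and ∫φ·φ″; ∫φ·φ′ dx = [φ²/2] between the walls = 0.
State is unnormalized: ∫|φ|² dx = 4.0924, and ∫φ*·(−ħ²/2m · φ'') dx = 27.391, so ⟨T⟩ = 27.391 / 4.0924.
⟨T⟩ = 6.6931.

6.69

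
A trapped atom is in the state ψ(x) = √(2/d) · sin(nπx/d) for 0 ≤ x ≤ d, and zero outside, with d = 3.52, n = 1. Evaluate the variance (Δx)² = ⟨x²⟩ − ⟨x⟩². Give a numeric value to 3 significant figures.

Compute ⟨x⟩ and ⟨x²⟩ separately, then (Δx)² = ⟨x²⟩ − ⟨x⟩².
With sin²θ = (1 − cos2θ)/2 on 0 ≤ x ≤ d: ∫sin²(nπx/d) dx = d/2, ∫x·sin²(nπx/d) dx = d²/4, ∫x²·sin²(nπx/d) dx = d³·(1/6 − 1/(4n²π²)); higher powers xᵏ the same way, integrating xᵏ·cos(2nπx/d) by parts.
⟨x⟩ = 1.7600 and ⟨x²⟩ = 3.5024.
(Δx)² = 3.5024 − (1.7600)² = 0.40483.

0.405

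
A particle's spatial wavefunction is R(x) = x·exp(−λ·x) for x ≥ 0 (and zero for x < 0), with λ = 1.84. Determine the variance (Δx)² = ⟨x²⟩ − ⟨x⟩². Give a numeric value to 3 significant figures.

Compute ⟨x⟩ and ⟨x²⟩ separately, then (Δx)² = ⟨x²⟩ − ⟨x⟩².
Every integrand reduces to terms xʲ·e^(−2λx) on [0, ∞); use ∫₀^∞ xʲ·e^(−2λx) dx = j!/(2λ)^(j+1).
Normalization: ∫|R|² dx = 0.040132.
⟨x⟩ = 0.81522 and ⟨x²⟩ = 0.88611.
(Δx)² = 0.88611 − (0.81522)² = 0.22153.

0.222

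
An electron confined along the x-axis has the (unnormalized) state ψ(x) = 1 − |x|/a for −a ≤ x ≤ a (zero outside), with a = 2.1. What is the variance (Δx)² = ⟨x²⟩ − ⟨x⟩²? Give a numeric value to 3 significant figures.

0.441

Compute ⟨x⟩ and ⟨x²⟩ separately, then (Δx)² = ⟨x²⟩ − ⟨x⟩².
ψ is even, so ∫ over [−a, a] = 2∫₀ᵃ with ψ = 1 − x/a there: ∫₀ᵃ (1 − x/a)² dx = a/3, ∫₀ᵃ x²(1 − x/a)² dx = a³/30, ∫₀ᵃ x⁴(1 − x/a)² dx = a⁵/105.
Normalization: ∫|ψ|² dx = 1.4000.
⟨x⟩ = 0.0000 and ⟨x²⟩ = 0.44100.
(Δx)² = 0.44100 − (0.0000)² = 0.44100.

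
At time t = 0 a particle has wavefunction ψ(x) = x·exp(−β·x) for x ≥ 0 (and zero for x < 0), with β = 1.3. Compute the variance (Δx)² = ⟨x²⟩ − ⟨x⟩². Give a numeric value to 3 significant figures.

Compute ⟨x⟩ and ⟨x²⟩ separately, then (Δx)² = ⟨x²⟩ − ⟨x⟩².
Every integrand reduces to terms xʲ·e^(−2βx) on [0, ∞); use ∫₀^∞ xʲ·e^(−2βx) dx = j!/(2β)^(j+1).
Normalization: ∫|ψ|² dx = 0.11379.
⟨x⟩ = 1.1538 and ⟨x²⟩ = 1.7751.
(Δx)² = 1.7751 − (1.1538)² = 0.44379.

0.444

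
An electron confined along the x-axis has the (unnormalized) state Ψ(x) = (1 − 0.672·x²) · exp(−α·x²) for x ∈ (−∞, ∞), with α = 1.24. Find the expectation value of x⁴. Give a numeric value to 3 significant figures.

0.0447

⟨x⁴⟩ = ∫ x⁴·|Ψ|² dx / ∫|Ψ|² dx (integrals over the domain).
Expand each integrand as polynomial × e^(−2αx²) and use ∫x^(2j)·e^(−2αx²) dx = (2j−1)!!/(4α)^j · √(π/(2α)), odd powers → 0; here √(π/(2α)) = 1.1255.
State is unnormalized: ∫|Ψ|² dx = 0.88251, and ∫Ψ*·x⁴·Ψ dx = 0.039475, so ⟨x⁴⟩ = 0.039475 / 0.88251.
⟨x⁴⟩ = 0.044730.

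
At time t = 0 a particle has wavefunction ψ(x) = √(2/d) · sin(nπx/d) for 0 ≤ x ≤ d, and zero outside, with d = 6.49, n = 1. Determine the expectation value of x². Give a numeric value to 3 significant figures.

⟨x²⟩ = ∫ x²·|ψ|² dx (integrals over the domain).
With sin²θ = (1 − cos2θ)/2 on 0 ≤ x ≤ d: ∫sin²(nπx/d) dx = d/2, ∫x·sin²(nπx/d) dx = d²/4, ∫x²·sin²(nπx/d) dx = d³·(1/6 − 1/(4n²π²)); higher powers xᵏ the same way, integrating xᵏ·cos(2nπx/d) by parts.
⟨x²⟩ = 11.906.

11.9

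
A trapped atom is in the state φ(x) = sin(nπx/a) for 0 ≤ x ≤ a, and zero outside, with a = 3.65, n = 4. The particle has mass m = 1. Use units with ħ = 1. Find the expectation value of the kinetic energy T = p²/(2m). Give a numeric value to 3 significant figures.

5.93

T = −(ħ²/2m) d²/dx², so ⟨T⟩ = −(ħ²/2m) ∫ φ*·φ'' dx / ∫|φ|² dx; with m = 1.
d/dx sin(nπx/a) = (nπ/a)·cos(nπx/a) and d²/dx² sin(nπx/a) = −(nπ/a)²·sin(nπx/a); on 0 ≤ x ≤ a, ∫sin²(nπx/a) dx = a/2 and ∫sin(nπx/a)·cos(nπx/a) dx = 0.
State is unnormalized: ∫|φ|² dx = 1.8250, and ∫φ*·(−ħ²/2m · φ'') dx = 10.816, so ⟨T⟩ = 10.816 / 1.8250.
⟨T⟩ = 5.9266.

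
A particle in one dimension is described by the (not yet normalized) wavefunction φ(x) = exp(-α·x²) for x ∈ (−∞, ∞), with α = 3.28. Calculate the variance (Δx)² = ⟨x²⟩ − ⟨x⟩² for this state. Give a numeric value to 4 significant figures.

Compute ⟨x⟩ and ⟨x²⟩ separately, then (Δx)² = ⟨x²⟩ − ⟨x⟩².
Gaussian moments: ∫x^(2j)·e^(−2αx²) dx = (2j−1)!!/(4α)^j · √(π/(2α)), odd powers integrate to 0; here √(π/(2α)) = 0.69203.
Normalization: ∫|φ|² dx = 0.69203.
⟨x⟩ = 0.0000 and ⟨x²⟩ = 0.076220.
(Δx)² = 0.076220 − (0.0000)² = 0.076220.

0.07622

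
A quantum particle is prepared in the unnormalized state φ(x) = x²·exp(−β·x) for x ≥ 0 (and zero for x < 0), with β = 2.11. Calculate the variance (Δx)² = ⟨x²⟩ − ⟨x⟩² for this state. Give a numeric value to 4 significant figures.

0.2808

Compute ⟨x⟩ and ⟨x²⟩ separately, then (Δx)² = ⟨x²⟩ − ⟨x⟩².
Every integrand reduces to terms xʲ·e^(−2βx) on [0, ∞); use ∫₀^∞ xʲ·e^(−2βx) dx = j!/(2β)^(j+1).
Normalization: ∫|φ|² dx = 0.017933.
⟨x⟩ = 1.1848 and ⟨x²⟩ = 1.6846.
(Δx)² = 1.6846 − (1.1848)² = 0.28077.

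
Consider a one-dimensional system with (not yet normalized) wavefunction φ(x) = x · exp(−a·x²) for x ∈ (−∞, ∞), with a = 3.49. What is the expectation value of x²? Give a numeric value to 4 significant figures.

⟨x²⟩ = ∫ x²·|φ|² dx / ∫|φ|² dx (integrals over the domain).
Expand each integrand as polynomial × e^(−2ax²) and use ∫x^(2j)·e^(−2ax²) dx = (2j−1)!!/(4a)^j · √(π/(2a)), odd powers → 0; here √(π/(2a)) = 0.67088.
State is unnormalized: ∫|φ|² dx = 0.048058, and ∫φ*·x²·φ dx = 0.010328, so ⟨x²⟩ = 0.010328 / 0.048058.
⟨x²⟩ = 0.21490.

0.2149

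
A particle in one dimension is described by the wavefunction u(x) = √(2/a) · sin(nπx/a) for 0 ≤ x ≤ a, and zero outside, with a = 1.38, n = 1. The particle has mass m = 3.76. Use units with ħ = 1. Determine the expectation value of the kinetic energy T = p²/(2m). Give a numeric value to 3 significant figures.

0.689

T = −(ħ²/2m) d²/dx², so ⟨T⟩ = −(ħ²/2m) ∫ u*·u'' dx; with m = 3.76.
d/dx sin(nπx/a) = (nπ/a)·cos(nπx/a) and d²/dx² sin(nπx/a) = −(nπ/a)²·sin(nπx/a); on 0 ≤ x ≤ a, ∫sin²(nπx/a) dx = a/2 and ∫sin(nπx/a)·cos(nπx/a) dx = 0.
⟨T⟩ = 0.68917.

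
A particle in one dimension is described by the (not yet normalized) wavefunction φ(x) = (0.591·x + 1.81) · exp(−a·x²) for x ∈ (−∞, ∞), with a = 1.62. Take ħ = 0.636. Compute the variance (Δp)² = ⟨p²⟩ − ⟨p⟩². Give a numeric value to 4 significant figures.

Compute ⟨p⟩ and ⟨p²⟩ separately; (Δp)² = ⟨p²⟩ − ⟨p⟩².
Expand each integrand as polynomial × e^(−2ax²) and use ∫x^(2j)·e^(−2ax²) dx = (2j−1)!!/(4a)^j · √(π/(2a)), odd powers → 0; here √(π/(2a)) = 0.98470. Differentiate with the product rule, d/dx e^(−ax²) = −2ax·e^(−ax²).
Normalization: ∫|φ|² dx = 3.2790.
⟨p⟩ = 0.0000 and ⟨p²⟩ = 0.67650.
(Δp)² = 0.67650 − (0.0000)² = 0.67650.

0.6765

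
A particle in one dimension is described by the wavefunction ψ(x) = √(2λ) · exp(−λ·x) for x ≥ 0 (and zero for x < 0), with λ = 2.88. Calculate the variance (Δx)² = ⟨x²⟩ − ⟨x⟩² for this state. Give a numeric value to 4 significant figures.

Compute ⟨x⟩ and ⟨x²⟩ separately, then (Δx)² = ⟨x²⟩ − ⟨x⟩².
Every integrand reduces to terms xʲ·e^(−2λx) on [0, ∞); use ∫₀^∞ xʲ·e^(−2λx) dx = j!/(2λ)^(j+1).
⟨x⟩ = 0.17361 and ⟨x²⟩ = 0.060282.
(Δx)² = 0.060282 − (0.17361)² = 0.030141.

0.03014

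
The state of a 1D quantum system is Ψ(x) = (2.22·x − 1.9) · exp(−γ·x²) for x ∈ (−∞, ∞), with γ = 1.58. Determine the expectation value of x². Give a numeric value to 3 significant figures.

0.214

⟨x²⟩ = ∫ x²·|Ψ|² dx / ∫|Ψ|² dx (integrals over the domain).
Expand each integrand as polynomial × e^(−2γx²) and use ∫x^(2j)·e^(−2γx²) dx = (2j−1)!!/(4γ)^j · √(π/(2γ)), odd powers → 0; here √(π/(2γ)) = 0.99708.
State is unnormalized: ∫|Ψ|² dx = 4.3770, and ∫Ψ*·x²·Ψ dx = 0.93862, so ⟨x²⟩ = 0.93862 / 4.3770.
⟨x²⟩ = 0.21444.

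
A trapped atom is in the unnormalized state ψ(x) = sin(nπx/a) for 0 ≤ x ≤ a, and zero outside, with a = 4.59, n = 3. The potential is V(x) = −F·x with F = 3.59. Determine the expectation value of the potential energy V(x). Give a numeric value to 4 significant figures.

⟨V⟩ = ∫ V(x)·|ψ|² dx / ∫|ψ|² dx.
With sin²θ = (1 − cos2θ)/2 on 0 ≤ x ≤ a: ∫sin²(nπx/a) dx = a/2, ∫x·sin²(nπx/a) dx = a²/4, ∫x²·sin²(nπx/a) dx = a³·(1/6 − 1/(4n²π²)); higher powers xᵏ the same way, integrating xᵏ·cos(2nπx/a) by parts.
State is unnormalized: ∫|ψ|² dx = 2.2950, and ∫ψ*·V(x)·ψ dx = -18.909, so ⟨V⟩ = -18.909 / 2.2950.
⟨V⟩ = -8.2391.

-8.239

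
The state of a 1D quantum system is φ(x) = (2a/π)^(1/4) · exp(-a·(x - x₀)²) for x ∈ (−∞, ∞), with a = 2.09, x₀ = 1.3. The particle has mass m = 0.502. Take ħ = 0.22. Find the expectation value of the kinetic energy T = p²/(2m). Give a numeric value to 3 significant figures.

0.101

T = −(ħ²/2m) d²/dx², so ⟨T⟩ = −(ħ²/2m) ∫ φ*·φ'' dx; with m = 0.502.
Gaussian moments (u = x − x₀): ∫u^(2j)·e^(−2au²) du = (2j−1)!!/(4a)^j · √(π/(2a)), odd powers integrate to 0; here √(π/(2a)) = 0.86694. Derivatives: d/dx e^(−au²) = −2au·e^(−au²), d²/dx² e^(−au²) = (4a²u² − 2a)·e^(−au²).
⟨T⟩ = 0.10075.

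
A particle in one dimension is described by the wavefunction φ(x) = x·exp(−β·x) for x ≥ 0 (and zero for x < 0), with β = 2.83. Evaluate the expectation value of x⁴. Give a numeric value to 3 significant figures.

0.351

⟨x⁴⟩ = ∫ x⁴·|φ|² dx / ∫|φ|² dx (integrals over the domain).
Every integrand reduces to terms xʲ·e^(−2βx) on [0, ∞); use ∫₀^∞ xʲ·e^(−2βx) dx = j!/(2β)^(j+1).
State is unnormalized: ∫|φ|² dx = 0.011030, and ∫φ*·x⁴·φ dx = 0.0038692, so ⟨x⁴⟩ = 0.0038692 / 0.011030.
⟨x⁴⟩ = 0.35078.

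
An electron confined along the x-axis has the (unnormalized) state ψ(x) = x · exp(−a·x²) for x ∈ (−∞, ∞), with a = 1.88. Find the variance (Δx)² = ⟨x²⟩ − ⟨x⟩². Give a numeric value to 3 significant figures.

Compute ⟨x⟩ and ⟨x²⟩ separately, then (Δx)² = ⟨x²⟩ − ⟨x⟩².
Expand each integrand as polynomial × e^(−2ax²) and use ∫x^(2j)·e^(−2ax²) dx = (2j−1)!!/(4a)^j · √(π/(2a)), odd powers → 0; here √(π/(2a)) = 0.91407.
Normalization: ∫|ψ|² dx = 0.12155.
⟨x⟩ = 0.0000 and ⟨x²⟩ = 0.39894.
(Δx)² = 0.39894 − (0.0000)² = 0.39894.

0.399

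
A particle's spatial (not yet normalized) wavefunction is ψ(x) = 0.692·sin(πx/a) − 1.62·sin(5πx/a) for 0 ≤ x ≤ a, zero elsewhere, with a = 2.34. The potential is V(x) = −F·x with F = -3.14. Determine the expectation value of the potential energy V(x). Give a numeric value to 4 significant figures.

⟨V⟩ = ∫ V(x)·|ψ|² dx / ∫|ψ|² dx.
On 0 ≤ x ≤ a (j ≠ l): ∫sin²(jπx/a) dx = a/2, ∫sin(jπx/a)·sin(lπx/a) dx = 0; diagonal moments ∫x·sin²(jπx/a) dx = a²/4, ∫x²·sin²(jπx/a) dx = a³·(1/6 − 1/(4j²π²)); cross terms ∫x·sin(jπx/a)·sin(lπx/a) dx = 0 for j + l even and −4jla²/(π²(j² − l²)²) for j + l odd, ∫x²·sin(jπx/a)·sin(lπx/a) dx = (−1)^(j+l)·4jla³/(π²(j² − l²)²); higher powers the same way via product-to-sum and parts.
State is unnormalized: ∫|ψ|² dx = 3.6308, and ∫ψ*·V(x)·ψ dx = 13.339, so ⟨V⟩ = 13.339 / 3.6308.
⟨V⟩ = 3.6738.

3.674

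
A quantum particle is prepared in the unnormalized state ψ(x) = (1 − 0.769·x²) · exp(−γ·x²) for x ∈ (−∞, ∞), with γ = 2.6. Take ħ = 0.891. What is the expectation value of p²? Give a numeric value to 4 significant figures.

p² ψ = −ħ² d²ψ/dx²; ⟨p²⟩ = −ħ² ∫ ψ*·ψ'' dx / ∫|ψ|² dx.
Expand each integrand as polynomial × e^(−2γx²) and use ∫x^(2j)·e^(−2γx²) dx = (2j−1)!!/(4γ)^j · √(π/(2γ)), odd powers → 0; here √(π/(2γ)) = 0.77727. Differentiate with the product rule, d/dx e^(−γx²) = −2γx·e^(−γx²).
State is unnormalized: ∫|ψ|² dx = 0.67507, and ∫ψ*·(−ħ² ψ'') dx = 1.9030, so ⟨p²⟩ = 1.9030 / 0.67507.
⟨p²⟩ = 2.8190.

2.819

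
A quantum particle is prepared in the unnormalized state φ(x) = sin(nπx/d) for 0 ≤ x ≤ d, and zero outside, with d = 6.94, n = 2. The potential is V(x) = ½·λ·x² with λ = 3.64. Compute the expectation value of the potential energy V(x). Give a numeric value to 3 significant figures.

28.1

⟨V⟩ = ∫ V(x)·|φ|² dx / ∫|φ|² dx.
With sin²θ = (1 − cos2θ)/2 on 0 ≤ x ≤ d: ∫sin²(nπx/d) dx = d/2, ∫x·sin²(nπx/d) dx = d²/4, ∫x²·sin²(nπx/d) dx = d³·(1/6 − 1/(4n²π²)); higher powers xᵏ the same way, integrating xᵏ·cos(2nπx/d) by parts.
State is unnormalized: ∫|φ|² dx = 3.4700, and ∫φ*·V(x)·φ dx = 97.538, so ⟨V⟩ = 97.538 / 3.4700.
⟨V⟩ = 28.109.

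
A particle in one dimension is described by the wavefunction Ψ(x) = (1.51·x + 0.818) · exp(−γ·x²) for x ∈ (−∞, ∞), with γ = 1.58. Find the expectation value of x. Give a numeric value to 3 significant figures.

⟨x⟩ = ∫ x·|Ψ|² dx / ∫|Ψ|² dx (integrals over the domain).
Expand each integrand as polynomial × e^(−2γx²) and use ∫x^(2j)·e^(−2γx²) dx = (2j−1)!!/(4γ)^j · √(π/(2γ)), odd powers → 0; here √(π/(2γ)) = 0.99708.
State is unnormalized: ∫|Ψ|² dx = 1.0269, and ∫Ψ*·x·Ψ dx = 0.38974, so ⟨x⟩ = 0.38974 / 1.0269.
⟨x⟩ = 0.37953.

0.380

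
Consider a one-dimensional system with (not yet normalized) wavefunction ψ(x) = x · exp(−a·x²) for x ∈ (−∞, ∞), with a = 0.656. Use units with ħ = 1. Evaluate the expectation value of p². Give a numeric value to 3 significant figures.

p² ψ = −ħ² d²ψ/dx²; ⟨p²⟩ = −ħ² ∫ ψ*·ψ'' dx / ∫|ψ|² dx.
Expand each integrand as polynomial × e^(−2ax²) and use ∫x^(2j)·e^(−2ax²) dx = (2j−1)!!/(4a)^j · √(π/(2a)), odd powers → 0; here √(π/(2a)) = 1.5474. Differentiate with the product rule, d/dx e^(−ax²) = −2ax·e^(−ax²).
State is unnormalized: ∫|ψ|² dx = 0.58972, and ∫ψ*·(−ħ² ψ'') dx = 1.1606, so ⟨p²⟩ = 1.1606 / 0.58972.
⟨p²⟩ = 1.9680.

1.97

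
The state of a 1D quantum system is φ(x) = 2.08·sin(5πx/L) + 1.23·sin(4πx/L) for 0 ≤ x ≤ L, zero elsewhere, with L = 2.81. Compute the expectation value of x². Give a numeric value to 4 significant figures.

⟨x²⟩ = ∫ x²·|φ|² dx / ∫|φ|² dx (integrals over the domain).
On 0 ≤ x ≤ L (j ≠ l): ∫sin²(jπx/L) dx = L/2, ∫sin(jπx/L)·sin(lπx/L) dx = 0; diagonal moments ∫x·sin²(jπx/L) dx = L²/4, ∫x²·sin²(jπx/L) dx = L³·(1/6 − 1/(4j²π²)); cross terms ∫x·sin(jπx/L)·sin(lπx/L) dx = 0 for j + l even and −4jlL²/(π²(j² − l²)²) for j + l odd, ∫x²·sin(jπx/L)·sin(lπx/L) dx = (−1)^(j+l)·4jlL³/(π²(j² − l²)²); higher powers the same way via product-to-sum and parts.
State is unnormalized: ∫|φ|² dx = 8.2042, and ∫φ*·x²·φ dx = 10.082, so ⟨x²⟩ = 10.082 / 8.2042.
⟨x²⟩ = 1.2289.

1.229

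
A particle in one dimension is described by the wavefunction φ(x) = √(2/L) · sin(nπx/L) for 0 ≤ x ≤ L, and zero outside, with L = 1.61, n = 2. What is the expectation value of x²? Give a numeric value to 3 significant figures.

0.831

⟨x²⟩ = ∫ x²·|φ|² dx (integrals over the domain).
With sin²θ = (1 − cos2θ)/2 on 0 ≤ x ≤ L: ∫sin²(nπx/L) dx = L/2, ∫x·sin²(nπx/L) dx = L²/4, ∫x²·sin²(nπx/L) dx = L³·(1/6 − 1/(4n²π²)); higher powers xᵏ the same way, integrating xᵏ·cos(2nπx/L) by parts.
⟨x²⟩ = 0.83120.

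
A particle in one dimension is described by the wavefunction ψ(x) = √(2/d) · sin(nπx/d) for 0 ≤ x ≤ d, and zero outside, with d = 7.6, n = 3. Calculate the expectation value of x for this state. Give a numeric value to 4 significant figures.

3.800

⟨x⟩ = ∫ x·|ψ|² dx (integrals over the domain).
With sin²θ = (1 − cos2θ)/2 on 0 ≤ x ≤ d: ∫sin²(nπx/d) dx = d/2, ∫x·sin²(nπx/d) dx = d²/4, ∫x²·sin²(nπx/d) dx = d³·(1/6 − 1/(4n²π²)); higher powers xᵏ the same way, integrating xᵏ·cos(2nπx/d) by parts.
⟨x⟩ = 3.8000.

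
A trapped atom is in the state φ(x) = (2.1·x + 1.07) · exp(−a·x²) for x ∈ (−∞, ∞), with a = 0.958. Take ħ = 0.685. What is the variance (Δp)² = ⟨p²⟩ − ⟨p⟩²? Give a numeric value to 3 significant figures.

0.900

Compute ⟨p⟩ and ⟨p²⟩ separately; (Δp)² = ⟨p²⟩ − ⟨p⟩².
Expand each integrand as polynomial × e^(−2ax²) and use ∫x^(2j)·e^(−2ax²) dx = (2j−1)!!/(4a)^j · √(π/(2a)), odd powers → 0; here √(π/(2a)) = 1.2805. Differentiate with the product rule, d/dx e^(−ax²) = −2ax·e^(−ax²).
Normalization: ∫|φ|² dx = 2.9397.
⟨p⟩ = 0.0000 and ⟨p²⟩ = 0.90020.
(Δp)² = 0.90020 − (0.0000)² = 0.90020.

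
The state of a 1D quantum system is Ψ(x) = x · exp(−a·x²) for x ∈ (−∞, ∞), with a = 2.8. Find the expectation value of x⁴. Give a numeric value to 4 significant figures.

0.1196

⟨x⁴⟩ = ∫ x⁴·|Ψ|² dx / ∫|Ψ|² dx (integrals over the domain).
Expand each integrand as polynomial × e^(−2ax²) and use ∫x^(2j)·e^(−2ax²) dx = (2j−1)!!/(4a)^j · √(π/(2a)), odd powers → 0; here √(π/(2a)) = 0.74900.
State is unnormalized: ∫|Ψ|² dx = 0.066875, and ∫Ψ*·x⁴·Ψ dx = 0.0079968, so ⟨x⁴⟩ = 0.0079968 / 0.066875.
⟨x⁴⟩ = 0.11958.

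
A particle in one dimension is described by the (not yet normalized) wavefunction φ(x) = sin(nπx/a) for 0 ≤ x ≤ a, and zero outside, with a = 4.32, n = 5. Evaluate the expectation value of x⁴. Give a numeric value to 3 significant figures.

⟨x⁴⟩ = ∫ x⁴·|φ|² dx / ∫|φ|² dx (integrals over the domain).
With sin²θ = (1 − cos2θ)/2 on 0 ≤ x ≤ a: ∫sin²(nπx/a) dx = a/2, ∫x·sin²(nπx/a) dx = a²/4, ∫x²·sin²(nπx/a) dx = a³·(1/6 − 1/(4n²π²)); higher powers xᵏ the same way, integrating xᵏ·cos(2nπx/a) by parts.
State is unnormalized: ∫|φ|² dx = 2.1600, and ∫φ*·x⁴·φ dx = 147.43, so ⟨x⁴⟩ = 147.43 / 2.1600.
⟨x⁴⟩ = 68.254.

68.3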